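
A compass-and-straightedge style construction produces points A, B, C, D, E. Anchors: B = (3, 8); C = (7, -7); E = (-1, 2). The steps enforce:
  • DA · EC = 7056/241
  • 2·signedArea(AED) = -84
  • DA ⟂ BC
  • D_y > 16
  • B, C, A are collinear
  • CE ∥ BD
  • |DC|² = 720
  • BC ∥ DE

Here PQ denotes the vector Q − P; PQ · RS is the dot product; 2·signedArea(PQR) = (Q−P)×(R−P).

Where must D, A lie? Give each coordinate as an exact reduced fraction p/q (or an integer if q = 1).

A = (55/241, 4433/241)
D = (-5, 17)

1. D_x = -5  [BC ∥ DE ∩ CE ∥ BD]
2. D_y = 17  [BC ∥ DE ∩ CE ∥ BD]
   → D = (-5, 17)
3. A_x = 55/241  [B, C, A are collinear ∩ DA ⟂ BC]
4. A_y = 4433/241  [B, C, A are collinear ∩ DA ⟂ BC]
   → A = (55/241, 4433/241)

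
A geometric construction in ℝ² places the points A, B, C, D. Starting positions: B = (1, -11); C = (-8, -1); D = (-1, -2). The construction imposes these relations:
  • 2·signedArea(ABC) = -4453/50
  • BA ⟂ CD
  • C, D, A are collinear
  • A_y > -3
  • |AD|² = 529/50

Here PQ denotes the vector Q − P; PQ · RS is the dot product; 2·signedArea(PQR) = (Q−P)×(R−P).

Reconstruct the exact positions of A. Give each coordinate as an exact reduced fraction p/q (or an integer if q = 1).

1. A_x = 111/50  [C, D, A are collinear ∩ BA ⟂ CD]
2. A_y = -123/50  [C, D, A are collinear ∩ BA ⟂ CD]
   → A = (111/50, -123/50)

A = (111/50, -123/50)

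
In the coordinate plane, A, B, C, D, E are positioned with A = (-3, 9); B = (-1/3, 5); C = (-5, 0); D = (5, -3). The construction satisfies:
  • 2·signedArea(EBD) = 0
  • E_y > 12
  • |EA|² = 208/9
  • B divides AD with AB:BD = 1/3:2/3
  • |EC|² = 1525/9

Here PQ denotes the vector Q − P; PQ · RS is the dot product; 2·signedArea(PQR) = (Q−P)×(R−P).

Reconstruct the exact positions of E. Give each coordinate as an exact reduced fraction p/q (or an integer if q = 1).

1. E_x = -17/3  [line 8·x + 16/3·y + -24 = 0 ∩ |EA|² = 208/9]
2. E_y = 13  [line 8·x + 16/3·y + -24 = 0 ∩ |EA|² = 208/9]
   → E = (-17/3, 13)

E = (-17/3, 13)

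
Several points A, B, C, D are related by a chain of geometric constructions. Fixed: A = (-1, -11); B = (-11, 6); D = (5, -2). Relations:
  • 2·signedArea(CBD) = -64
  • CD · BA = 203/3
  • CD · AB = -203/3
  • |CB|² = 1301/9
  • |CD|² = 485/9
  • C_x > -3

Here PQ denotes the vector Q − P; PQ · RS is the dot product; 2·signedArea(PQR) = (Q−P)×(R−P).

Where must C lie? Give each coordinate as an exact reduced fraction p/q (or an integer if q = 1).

C = (-7/3, -7/3)

1. C_x = -7/3  [2·signedArea(CBD) = -64 ∩ CD · BA = 203/3]
2. C_y = -7/3  [2·signedArea(CBD) = -64 ∩ CD · BA = 203/3]
   → C = (-7/3, -7/3)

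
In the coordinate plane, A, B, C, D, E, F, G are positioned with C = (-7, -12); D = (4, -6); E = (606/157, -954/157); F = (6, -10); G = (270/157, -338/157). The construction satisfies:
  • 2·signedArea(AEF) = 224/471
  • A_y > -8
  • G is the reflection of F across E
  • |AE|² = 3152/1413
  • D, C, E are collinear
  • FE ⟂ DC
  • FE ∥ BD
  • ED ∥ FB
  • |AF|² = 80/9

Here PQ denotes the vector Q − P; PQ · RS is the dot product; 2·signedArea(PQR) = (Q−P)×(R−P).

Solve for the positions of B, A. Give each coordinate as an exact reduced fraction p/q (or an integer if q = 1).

A = (14/3, -22/3)
B = (964/157, -1558/157)

1. B_x = 964/157  [FE ∥ BD ∩ ED ∥ FB]
2. B_y = -1558/157  [FE ∥ BD ∩ ED ∥ FB]
   → B = (964/157, -1558/157)
3. A_x = 14/3  [line 616/157·x + 336/157·y + -1232/471 = 0 ∩ |AF|² = 80/9]
4. A_y = -22/3  [line 616/157·x + 336/157·y + -1232/471 = 0 ∩ |AF|² = 80/9]
   → A = (14/3, -22/3)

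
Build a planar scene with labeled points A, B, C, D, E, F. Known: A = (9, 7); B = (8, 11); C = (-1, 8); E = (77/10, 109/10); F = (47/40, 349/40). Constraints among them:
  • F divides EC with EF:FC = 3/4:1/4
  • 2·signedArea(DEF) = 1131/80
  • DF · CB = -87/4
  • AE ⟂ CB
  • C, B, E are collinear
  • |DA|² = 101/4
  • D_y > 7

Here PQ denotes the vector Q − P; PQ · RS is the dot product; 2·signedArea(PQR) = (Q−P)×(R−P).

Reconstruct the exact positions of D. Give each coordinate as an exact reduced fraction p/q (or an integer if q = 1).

D = (4, 15/2)

1. D_x = 4  [DF · CB = -87/4 ∩ 2·signedArea(DEF) = 1131/80]
2. D_y = 15/2  [DF · CB = -87/4 ∩ 2·signedArea(DEF) = 1131/80]
   → D = (4, 15/2)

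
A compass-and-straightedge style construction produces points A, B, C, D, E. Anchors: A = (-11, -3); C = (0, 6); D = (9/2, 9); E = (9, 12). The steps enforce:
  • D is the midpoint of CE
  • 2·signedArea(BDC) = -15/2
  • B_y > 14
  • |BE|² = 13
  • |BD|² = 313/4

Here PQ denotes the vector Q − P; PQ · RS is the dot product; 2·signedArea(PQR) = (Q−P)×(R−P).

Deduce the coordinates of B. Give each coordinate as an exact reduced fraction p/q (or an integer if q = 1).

1. B_x = 11  [line 3·x + -9/2·y + 69/2 = 0 ∩ |BE|² = 13]
2. B_y = 15  [line 3·x + -9/2·y + 69/2 = 0 ∩ |BE|² = 13]
   → B = (11, 15)

B = (11, 15)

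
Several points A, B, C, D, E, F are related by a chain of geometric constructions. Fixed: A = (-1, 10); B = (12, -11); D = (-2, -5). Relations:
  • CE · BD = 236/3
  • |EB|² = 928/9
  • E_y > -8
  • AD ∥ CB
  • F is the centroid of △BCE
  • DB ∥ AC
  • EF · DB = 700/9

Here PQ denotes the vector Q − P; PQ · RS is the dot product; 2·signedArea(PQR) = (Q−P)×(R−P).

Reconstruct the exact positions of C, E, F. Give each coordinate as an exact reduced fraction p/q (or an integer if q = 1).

1. C_x = 13  [AD ∥ CB ∩ DB ∥ AC]
2. C_y = 4  [AD ∥ CB ∩ DB ∥ AC]
   → C = (13, 4)
3. E_x = 8/3  [line -14·x + 6·y + 238/3 = 0 ∩ |EB|² = 928/9]
4. E_y = -7  [line -14·x + 6·y + 238/3 = 0 ∩ |EB|² = 928/9]
   → E = (8/3, -7)
5. F_x = 83/9  [EF · DB = 700/9 ∩ F is the centroid of △BCE]
6. F_y = -14/3  [EF · DB = 700/9 ∩ F is the centroid of △BCE]
   → F = (83/9, -14/3)

C = (13, 4)
E = (8/3, -7)
F = (83/9, -14/3)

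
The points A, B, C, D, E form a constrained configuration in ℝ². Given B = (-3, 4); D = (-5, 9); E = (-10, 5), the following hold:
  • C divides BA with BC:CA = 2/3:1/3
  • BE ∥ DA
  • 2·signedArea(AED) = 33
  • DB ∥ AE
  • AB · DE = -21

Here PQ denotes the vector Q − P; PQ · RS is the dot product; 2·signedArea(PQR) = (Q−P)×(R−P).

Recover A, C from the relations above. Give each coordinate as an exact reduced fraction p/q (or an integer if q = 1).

1. A_x = -12  [DB ∥ AE ∩ BE ∥ DA]
2. A_y = 10  [DB ∥ AE ∩ BE ∥ DA]
   → A = (-12, 10)
3. C_x = -9  [C divides BA with BC:CA = 2/3:1/3]
4. C_y = 8  [C divides BA with BC:CA = 2/3:1/3]
   → C = (-9, 8)

A = (-12, 10)
C = (-9, 8)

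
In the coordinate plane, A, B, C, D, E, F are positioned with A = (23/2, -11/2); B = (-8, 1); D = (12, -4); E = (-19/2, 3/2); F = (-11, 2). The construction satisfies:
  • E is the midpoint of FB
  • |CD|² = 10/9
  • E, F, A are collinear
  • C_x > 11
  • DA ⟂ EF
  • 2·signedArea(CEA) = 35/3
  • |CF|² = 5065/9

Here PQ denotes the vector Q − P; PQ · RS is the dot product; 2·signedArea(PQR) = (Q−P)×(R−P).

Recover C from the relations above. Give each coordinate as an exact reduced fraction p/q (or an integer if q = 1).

1. C_x = 35/3  [line 7·x + 21·y + 70/3 = 0 ∩ |CF|² = 5065/9]
2. C_y = -5  [line 7·x + 21·y + 70/3 = 0 ∩ |CF|² = 5065/9]
   → C = (35/3, -5)

C = (35/3, -5)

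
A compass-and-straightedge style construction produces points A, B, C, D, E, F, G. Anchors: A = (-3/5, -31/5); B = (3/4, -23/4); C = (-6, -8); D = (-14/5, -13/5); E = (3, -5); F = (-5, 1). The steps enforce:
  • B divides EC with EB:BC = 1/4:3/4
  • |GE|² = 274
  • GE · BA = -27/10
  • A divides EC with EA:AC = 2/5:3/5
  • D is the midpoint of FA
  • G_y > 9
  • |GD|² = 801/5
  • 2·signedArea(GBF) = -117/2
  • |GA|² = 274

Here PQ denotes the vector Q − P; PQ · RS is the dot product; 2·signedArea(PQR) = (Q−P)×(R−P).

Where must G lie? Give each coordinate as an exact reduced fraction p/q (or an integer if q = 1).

G = (-4, 10)

1. G_x = -4  [2·signedArea(GBF) = -117/2 ∩ GE · BA = -27/10]
2. G_y = 10  [2·signedArea(GBF) = -117/2 ∩ GE · BA = -27/10]
   → G = (-4, 10)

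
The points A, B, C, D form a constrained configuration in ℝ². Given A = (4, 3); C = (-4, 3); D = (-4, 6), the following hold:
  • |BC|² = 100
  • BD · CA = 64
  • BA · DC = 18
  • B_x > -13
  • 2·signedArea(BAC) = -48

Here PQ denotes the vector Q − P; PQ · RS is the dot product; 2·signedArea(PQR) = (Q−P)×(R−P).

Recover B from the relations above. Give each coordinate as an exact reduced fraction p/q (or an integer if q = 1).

B = (-12, 9)

1. B_x = -12  [2·signedArea(BAC) = -48 ∩ BD · CA = 64]
2. B_y = 9  [2·signedArea(BAC) = -48 ∩ BD · CA = 64]
   → B = (-12, 9)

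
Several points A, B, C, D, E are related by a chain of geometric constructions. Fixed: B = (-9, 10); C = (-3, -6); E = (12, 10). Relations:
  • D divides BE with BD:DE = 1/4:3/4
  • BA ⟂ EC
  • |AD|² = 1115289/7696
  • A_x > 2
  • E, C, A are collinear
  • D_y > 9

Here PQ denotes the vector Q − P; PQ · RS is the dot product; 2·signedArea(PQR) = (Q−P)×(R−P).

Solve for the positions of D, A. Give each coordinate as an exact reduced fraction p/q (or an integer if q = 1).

1. D_x = -15/4  [D divides BE with BD:DE = 1/4:3/4]
2. D_y = 10  [D divides BE with BD:DE = 1/4:3/4]
   → D = (-15/4, 10)
3. A_x = 1047/481  [E, C, A are collinear ∩ BA ⟂ EC]
4. A_y = -230/481  [E, C, A are collinear ∩ BA ⟂ EC]
   → A = (1047/481, -230/481)

A = (1047/481, -230/481)
D = (-15/4, 10)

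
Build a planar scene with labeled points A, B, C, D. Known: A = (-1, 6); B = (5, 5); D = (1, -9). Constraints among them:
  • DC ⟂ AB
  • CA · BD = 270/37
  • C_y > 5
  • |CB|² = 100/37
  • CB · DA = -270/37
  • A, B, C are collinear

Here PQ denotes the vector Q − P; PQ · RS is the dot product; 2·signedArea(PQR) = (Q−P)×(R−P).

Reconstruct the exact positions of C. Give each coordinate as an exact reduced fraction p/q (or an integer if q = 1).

1. C_x = 125/37  [A, B, C are collinear ∩ DC ⟂ AB]
2. C_y = 195/37  [A, B, C are collinear ∩ DC ⟂ AB]
   → C = (125/37, 195/37)

C = (125/37, 195/37)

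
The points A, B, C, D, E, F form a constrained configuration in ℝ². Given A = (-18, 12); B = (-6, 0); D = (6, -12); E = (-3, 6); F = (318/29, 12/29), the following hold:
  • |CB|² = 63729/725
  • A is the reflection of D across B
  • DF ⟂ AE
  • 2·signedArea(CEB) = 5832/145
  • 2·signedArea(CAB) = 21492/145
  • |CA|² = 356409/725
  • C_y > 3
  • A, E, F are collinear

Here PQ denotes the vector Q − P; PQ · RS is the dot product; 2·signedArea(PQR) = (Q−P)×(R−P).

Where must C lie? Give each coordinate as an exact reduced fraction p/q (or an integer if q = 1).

1. C_x = 75/29  [2·signedArea(CAB) = 21492/145 ∩ 2·signedArea(CEB) = 5832/145]
2. C_y = 546/145  [2·signedArea(CAB) = 21492/145 ∩ 2·signedArea(CEB) = 5832/145]
   → C = (75/29, 546/145)

C = (75/29, 546/145)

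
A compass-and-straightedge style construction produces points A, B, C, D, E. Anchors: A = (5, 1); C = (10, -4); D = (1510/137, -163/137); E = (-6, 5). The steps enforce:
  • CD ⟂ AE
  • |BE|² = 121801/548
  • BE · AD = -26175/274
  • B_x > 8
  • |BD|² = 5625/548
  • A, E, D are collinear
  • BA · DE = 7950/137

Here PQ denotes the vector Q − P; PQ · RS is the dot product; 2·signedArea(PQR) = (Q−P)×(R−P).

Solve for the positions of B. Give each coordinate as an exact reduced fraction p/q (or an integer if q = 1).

B = (2195/274, -13/137)

1. B_x = 2195/274  [line -825/137·x + 300/137·y + 13275/274 = 0 ∩ |BD|² = 5625/548]
2. B_y = -13/137  [line -825/137·x + 300/137·y + 13275/274 = 0 ∩ |BD|² = 5625/548]
   → B = (2195/274, -13/137)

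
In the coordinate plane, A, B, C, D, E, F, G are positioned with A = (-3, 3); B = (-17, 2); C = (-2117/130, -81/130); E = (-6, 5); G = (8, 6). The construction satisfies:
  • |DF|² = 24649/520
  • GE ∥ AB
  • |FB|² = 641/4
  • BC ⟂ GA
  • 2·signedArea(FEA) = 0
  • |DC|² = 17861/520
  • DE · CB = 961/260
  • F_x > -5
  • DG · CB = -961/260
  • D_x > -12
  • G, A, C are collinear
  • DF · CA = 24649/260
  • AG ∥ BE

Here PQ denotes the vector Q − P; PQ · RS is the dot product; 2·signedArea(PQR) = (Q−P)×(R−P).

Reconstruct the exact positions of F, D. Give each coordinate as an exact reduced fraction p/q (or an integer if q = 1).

1. F_x = -9/2  [line 2·x + 3·y + -3 = 0 ∩ |FB|² = 641/4]
2. F_y = 4  [line 2·x + 3·y + -3 = 0 ∩ |FB|² = 641/4]
   → F = (-9/2, 4)
3. D_x = -2897/260  [DF · CA = 24649/260 ∩ DE · CB = 961/260]
4. D_y = 569/260  [DF · CA = 24649/260 ∩ DE · CB = 961/260]
   → D = (-2897/260, 569/260)

D = (-2897/260, 569/260)
F = (-9/2, 4)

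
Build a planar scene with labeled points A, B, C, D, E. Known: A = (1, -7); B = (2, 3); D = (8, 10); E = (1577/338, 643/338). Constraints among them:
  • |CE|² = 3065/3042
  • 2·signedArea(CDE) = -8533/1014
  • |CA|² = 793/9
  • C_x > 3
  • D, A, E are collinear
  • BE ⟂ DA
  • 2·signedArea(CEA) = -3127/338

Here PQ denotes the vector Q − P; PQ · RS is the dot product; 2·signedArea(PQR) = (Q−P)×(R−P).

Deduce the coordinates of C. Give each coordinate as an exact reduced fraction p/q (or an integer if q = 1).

1. C_x = 11/3  [line 3009/338·x + -1239/338·y + -8555/338 = 0 ∩ |CA|² = 793/9]
2. C_y = 2  [line 3009/338·x + -1239/338·y + -8555/338 = 0 ∩ |CA|² = 793/9]
   → C = (11/3, 2)

C = (11/3, 2)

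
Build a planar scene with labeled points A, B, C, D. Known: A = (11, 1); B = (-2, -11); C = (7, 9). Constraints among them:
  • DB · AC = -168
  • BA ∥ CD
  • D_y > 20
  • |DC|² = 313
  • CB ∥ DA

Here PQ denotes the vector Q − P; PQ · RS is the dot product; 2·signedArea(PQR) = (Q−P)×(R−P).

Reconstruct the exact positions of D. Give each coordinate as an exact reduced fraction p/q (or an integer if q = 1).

1. D_x = 20  [CB ∥ DA ∩ BA ∥ CD]
2. D_y = 21  [CB ∥ DA ∩ BA ∥ CD]
   → D = (20, 21)

D = (20, 21)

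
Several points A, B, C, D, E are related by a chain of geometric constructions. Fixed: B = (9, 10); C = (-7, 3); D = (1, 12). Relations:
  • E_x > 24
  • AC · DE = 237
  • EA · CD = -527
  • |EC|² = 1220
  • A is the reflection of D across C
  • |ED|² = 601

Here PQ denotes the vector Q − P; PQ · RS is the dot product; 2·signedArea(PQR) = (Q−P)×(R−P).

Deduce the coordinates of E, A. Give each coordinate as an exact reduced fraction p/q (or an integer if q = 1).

1. A_x = -15  [A is the reflection of D across C]
2. A_y = -6  [A is the reflection of D across C]
   → A = (-15, -6)
3. E_x = 25  [line -8·x + -9·y + 353 = 0 ∩ |EC|² = 1220]
4. E_y = 17  [line -8·x + -9·y + 353 = 0 ∩ |EC|² = 1220]
   → E = (25, 17)

A = (-15, -6)
E = (25, 17)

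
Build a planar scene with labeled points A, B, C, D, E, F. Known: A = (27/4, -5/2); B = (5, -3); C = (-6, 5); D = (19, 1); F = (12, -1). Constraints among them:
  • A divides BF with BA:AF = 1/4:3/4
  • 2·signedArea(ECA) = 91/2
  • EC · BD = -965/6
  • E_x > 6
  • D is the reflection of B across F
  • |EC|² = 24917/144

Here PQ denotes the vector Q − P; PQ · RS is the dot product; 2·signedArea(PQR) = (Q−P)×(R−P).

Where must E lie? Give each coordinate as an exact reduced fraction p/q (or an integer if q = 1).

1. E_x = 79/12  [EC · BD = -965/6 ∩ 2·signedArea(ECA) = 91/2]
2. E_y = 7/6  [EC · BD = -965/6 ∩ 2·signedArea(ECA) = 91/2]
   → E = (79/12, 7/6)

E = (79/12, 7/6)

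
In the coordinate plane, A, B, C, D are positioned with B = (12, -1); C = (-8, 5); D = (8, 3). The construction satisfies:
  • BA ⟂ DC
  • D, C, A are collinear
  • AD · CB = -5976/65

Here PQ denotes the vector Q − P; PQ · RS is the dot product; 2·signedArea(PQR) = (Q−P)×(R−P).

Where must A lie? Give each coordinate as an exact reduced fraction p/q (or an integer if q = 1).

1. A_x = 808/65  [D, C, A are collinear ∩ BA ⟂ DC]
2. A_y = 159/65  [D, C, A are collinear ∩ BA ⟂ DC]
   → A = (808/65, 159/65)

A = (808/65, 159/65)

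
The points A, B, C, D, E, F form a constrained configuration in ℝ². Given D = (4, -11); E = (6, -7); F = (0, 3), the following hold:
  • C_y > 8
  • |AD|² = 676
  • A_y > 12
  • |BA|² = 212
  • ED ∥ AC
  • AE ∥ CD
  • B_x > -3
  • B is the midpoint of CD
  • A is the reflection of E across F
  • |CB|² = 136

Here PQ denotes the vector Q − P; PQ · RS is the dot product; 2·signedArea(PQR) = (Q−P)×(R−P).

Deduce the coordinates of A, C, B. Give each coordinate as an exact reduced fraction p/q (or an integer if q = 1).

A = (-6, 13)
B = (-2, -1)
C = (-8, 9)

1. A_x = -6  [A is the reflection of E across F]
2. A_y = 13  [A is the reflection of E across F]
   → A = (-6, 13)
3. C_x = -8  [AE ∥ CD ∩ ED ∥ AC]
4. C_y = 9  [AE ∥ CD ∩ ED ∥ AC]
   → C = (-8, 9)
5. B_x = -2  [B is the midpoint of CD]
6. B_y = -1  [B is the midpoint of CD]
   → B = (-2, -1)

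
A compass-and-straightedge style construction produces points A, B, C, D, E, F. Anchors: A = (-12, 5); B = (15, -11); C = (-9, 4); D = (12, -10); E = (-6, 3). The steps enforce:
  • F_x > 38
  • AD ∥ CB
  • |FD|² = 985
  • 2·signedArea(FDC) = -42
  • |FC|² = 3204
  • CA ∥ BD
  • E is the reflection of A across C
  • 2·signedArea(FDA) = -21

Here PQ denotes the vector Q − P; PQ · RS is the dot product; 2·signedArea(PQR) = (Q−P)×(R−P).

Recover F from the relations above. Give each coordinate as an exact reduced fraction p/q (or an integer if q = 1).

F = (39, -26)

1. F_x = 39  [2·signedArea(FDC) = -42 ∩ 2·signedArea(FDA) = -21]
2. F_y = -26  [2·signedArea(FDC) = -42 ∩ 2·signedArea(FDA) = -21]
   → F = (39, -26)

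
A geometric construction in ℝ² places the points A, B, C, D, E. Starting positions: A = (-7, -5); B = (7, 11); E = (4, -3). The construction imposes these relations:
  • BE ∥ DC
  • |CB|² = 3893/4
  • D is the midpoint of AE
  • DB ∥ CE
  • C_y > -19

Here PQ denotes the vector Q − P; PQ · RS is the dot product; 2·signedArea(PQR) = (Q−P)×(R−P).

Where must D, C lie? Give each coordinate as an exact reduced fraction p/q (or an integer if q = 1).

C = (-9/2, -18)
D = (-3/2, -4)

1. D_x = -3/2  [D is the midpoint of AE]
2. D_y = -4  [D is the midpoint of AE]
   → D = (-3/2, -4)
3. C_x = -9/2  [DB ∥ CE ∩ BE ∥ DC]
4. C_y = -18  [DB ∥ CE ∩ BE ∥ DC]
   → C = (-9/2, -18)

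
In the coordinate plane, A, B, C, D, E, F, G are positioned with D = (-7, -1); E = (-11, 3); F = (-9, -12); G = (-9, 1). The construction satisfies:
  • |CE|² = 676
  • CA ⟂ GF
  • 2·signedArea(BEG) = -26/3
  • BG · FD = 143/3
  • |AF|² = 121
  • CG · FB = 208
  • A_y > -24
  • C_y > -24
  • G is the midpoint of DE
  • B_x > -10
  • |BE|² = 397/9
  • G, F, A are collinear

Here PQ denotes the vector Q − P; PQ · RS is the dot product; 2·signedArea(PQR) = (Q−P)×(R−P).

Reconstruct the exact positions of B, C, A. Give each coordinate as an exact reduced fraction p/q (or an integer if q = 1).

1. B_x = -9  [BG · FD = 143/3 ∩ 2·signedArea(BEG) = -26/3]
2. B_y = -10/3  [BG · FD = 143/3 ∩ 2·signedArea(BEG) = -26/3]
   → B = (-9, -10/3)
3. C_y = -23  [CG · FB = 208]
4. C_x = -11  [|CE|² = 676]
   → C = (-11, -23)
5. A_x = -9  [G, F, A are collinear ∩ CA ⟂ GF]
6. A_y = -23  [G, F, A are collinear ∩ CA ⟂ GF]
   → A = (-9, -23)

A = (-9, -23)
B = (-9, -10/3)
C = (-11, -23)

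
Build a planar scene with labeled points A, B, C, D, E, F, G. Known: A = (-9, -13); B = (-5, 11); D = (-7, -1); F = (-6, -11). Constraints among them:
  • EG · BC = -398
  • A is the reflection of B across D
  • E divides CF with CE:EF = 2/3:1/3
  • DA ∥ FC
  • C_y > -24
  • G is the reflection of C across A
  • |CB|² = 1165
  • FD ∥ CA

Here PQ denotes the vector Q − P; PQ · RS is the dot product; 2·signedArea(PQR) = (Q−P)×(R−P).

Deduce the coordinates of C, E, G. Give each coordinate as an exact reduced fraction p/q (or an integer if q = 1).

C = (-8, -23)
E = (-20/3, -15)
G = (-10, -3)

1. C_x = -8  [FD ∥ CA ∩ DA ∥ FC]
2. C_y = -23  [FD ∥ CA ∩ DA ∥ FC]
   → C = (-8, -23)
3. E_x = -20/3  [E divides CF with CE:EF = 2/3:1/3]
4. E_y = -15  [E divides CF with CE:EF = 2/3:1/3]
   → E = (-20/3, -15)
5. G_x = -10  [G is the reflection of C across A]
6. G_y = -3  [G is the reflection of C across A]
   → G = (-10, -3)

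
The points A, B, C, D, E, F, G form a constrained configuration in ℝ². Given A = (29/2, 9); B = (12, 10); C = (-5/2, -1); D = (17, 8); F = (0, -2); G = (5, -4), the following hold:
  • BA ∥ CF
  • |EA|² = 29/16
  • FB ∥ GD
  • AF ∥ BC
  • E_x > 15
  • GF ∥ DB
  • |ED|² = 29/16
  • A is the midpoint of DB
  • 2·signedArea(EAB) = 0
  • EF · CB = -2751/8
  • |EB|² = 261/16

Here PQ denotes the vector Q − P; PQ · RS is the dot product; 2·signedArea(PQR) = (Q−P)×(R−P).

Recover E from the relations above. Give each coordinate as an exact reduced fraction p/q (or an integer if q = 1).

E = (63/4, 17/2)

1. E_x = 63/4  [2·signedArea(EAB) = 0 ∩ EF · CB = -2751/8]
2. E_y = 17/2  [2·signedArea(EAB) = 0 ∩ EF · CB = -2751/8]
   → E = (63/4, 17/2)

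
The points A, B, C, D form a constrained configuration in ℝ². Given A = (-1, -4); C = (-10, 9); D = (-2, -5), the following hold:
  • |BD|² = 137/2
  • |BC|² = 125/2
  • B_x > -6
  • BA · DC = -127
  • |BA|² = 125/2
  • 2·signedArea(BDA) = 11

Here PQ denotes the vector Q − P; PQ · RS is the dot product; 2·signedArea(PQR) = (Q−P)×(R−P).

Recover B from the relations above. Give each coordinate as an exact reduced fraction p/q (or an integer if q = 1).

B = (-11/2, 5/2)

1. B_x = -11/2  [2·signedArea(BDA) = 11 ∩ BA · DC = -127]
2. B_y = 5/2  [2·signedArea(BDA) = 11 ∩ BA · DC = -127]
   → B = (-11/2, 5/2)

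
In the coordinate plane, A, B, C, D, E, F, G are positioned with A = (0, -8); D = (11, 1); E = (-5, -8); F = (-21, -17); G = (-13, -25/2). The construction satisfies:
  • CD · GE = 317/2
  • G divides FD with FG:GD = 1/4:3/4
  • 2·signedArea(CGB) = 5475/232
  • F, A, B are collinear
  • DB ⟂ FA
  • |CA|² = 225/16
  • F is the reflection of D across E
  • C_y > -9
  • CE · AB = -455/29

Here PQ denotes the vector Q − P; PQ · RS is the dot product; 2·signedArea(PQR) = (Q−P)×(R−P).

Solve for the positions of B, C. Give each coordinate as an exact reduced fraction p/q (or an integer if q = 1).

1. B_x = 364/29  [F, A, B are collinear ∩ DB ⟂ FA]
2. B_y = -76/29  [F, A, B are collinear ∩ DB ⟂ FA]
   → B = (364/29, -76/29)
3. C_x = -15/4  [2·signedArea(CGB) = 5475/232 ∩ CD · GE = 317/2]
4. C_y = -8  [2·signedArea(CGB) = 5475/232 ∩ CD · GE = 317/2]
   → C = (-15/4, -8)

B = (364/29, -76/29)
C = (-15/4, -8)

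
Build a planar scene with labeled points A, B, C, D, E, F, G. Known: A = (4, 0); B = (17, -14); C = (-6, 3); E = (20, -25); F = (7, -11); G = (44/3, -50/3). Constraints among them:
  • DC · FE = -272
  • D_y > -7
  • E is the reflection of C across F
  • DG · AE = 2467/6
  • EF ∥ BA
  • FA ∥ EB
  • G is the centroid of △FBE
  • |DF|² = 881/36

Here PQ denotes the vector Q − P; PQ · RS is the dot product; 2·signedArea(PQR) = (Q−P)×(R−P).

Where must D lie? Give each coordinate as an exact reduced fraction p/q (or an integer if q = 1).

1. D_x = 13/3  [DC · FE = -272 ∩ DG · AE = 2467/6]
2. D_y = -41/6  [DC · FE = -272 ∩ DG · AE = 2467/6]
   → D = (13/3, -41/6)

D = (13/3, -41/6)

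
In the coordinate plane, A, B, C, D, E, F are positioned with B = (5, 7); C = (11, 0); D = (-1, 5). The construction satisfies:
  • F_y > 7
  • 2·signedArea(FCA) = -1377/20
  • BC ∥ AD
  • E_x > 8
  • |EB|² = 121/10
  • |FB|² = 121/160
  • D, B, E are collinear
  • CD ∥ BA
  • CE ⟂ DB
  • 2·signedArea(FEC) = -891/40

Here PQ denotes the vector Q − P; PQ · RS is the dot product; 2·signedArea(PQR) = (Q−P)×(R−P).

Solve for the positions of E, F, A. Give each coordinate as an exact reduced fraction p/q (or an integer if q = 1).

1. E_x = 83/10  [D, B, E are collinear ∩ CE ⟂ DB]
2. E_y = 81/10  [D, B, E are collinear ∩ CE ⟂ DB]
   → E = (83/10, 81/10)
3. F_x = 233/40  [line 81/10·x + 27/10·y + -2673/40 = 0 ∩ |FB|² = 121/160]
4. F_y = 291/40  [line 81/10·x + 27/10·y + -2673/40 = 0 ∩ |FB|² = 121/160]
   → F = (233/40, 291/40)
5. A_x = -7  [BC ∥ AD ∩ CD ∥ BA]
6. A_y = 12  [BC ∥ AD ∩ CD ∥ BA]
   → A = (-7, 12)

A = (-7, 12)
E = (83/10, 81/10)
F = (233/40, 291/40)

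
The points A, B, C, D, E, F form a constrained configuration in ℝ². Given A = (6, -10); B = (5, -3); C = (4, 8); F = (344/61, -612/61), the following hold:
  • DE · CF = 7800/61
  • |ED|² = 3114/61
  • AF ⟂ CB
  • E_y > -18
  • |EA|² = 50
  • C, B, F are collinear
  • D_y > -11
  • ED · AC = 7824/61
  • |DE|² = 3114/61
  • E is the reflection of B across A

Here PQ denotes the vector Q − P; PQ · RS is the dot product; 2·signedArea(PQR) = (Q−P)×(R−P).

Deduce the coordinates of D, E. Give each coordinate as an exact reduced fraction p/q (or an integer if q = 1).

1. E_x = 7  [E is the reflection of B across A]
2. E_y = -17  [E is the reflection of B across A]
   → E = (7, -17)
3. D_x = 322/61  [DE · CF = 7800/61 ∩ ED · AC = 7824/61]
4. D_y = -614/61  [DE · CF = 7800/61 ∩ ED · AC = 7824/61]
   → D = (322/61, -614/61)

D = (322/61, -614/61)
E = (7, -17)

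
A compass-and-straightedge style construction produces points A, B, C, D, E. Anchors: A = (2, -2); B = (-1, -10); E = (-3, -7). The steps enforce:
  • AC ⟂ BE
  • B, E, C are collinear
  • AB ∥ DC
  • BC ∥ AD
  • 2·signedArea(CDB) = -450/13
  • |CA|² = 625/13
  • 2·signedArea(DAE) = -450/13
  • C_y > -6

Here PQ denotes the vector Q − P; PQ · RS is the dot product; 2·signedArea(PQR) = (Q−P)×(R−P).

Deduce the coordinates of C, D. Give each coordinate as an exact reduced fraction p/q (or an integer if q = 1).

C = (-49/13, -76/13)
D = (-10/13, 28/13)

1. C_x = -49/13  [B, E, C are collinear ∩ AC ⟂ BE]
2. C_y = -76/13  [B, E, C are collinear ∩ AC ⟂ BE]
   → C = (-49/13, -76/13)
3. D_x = -10/13  [AB ∥ DC ∩ BC ∥ AD]
4. D_y = 28/13  [AB ∥ DC ∩ BC ∥ AD]
   → D = (-10/13, 28/13)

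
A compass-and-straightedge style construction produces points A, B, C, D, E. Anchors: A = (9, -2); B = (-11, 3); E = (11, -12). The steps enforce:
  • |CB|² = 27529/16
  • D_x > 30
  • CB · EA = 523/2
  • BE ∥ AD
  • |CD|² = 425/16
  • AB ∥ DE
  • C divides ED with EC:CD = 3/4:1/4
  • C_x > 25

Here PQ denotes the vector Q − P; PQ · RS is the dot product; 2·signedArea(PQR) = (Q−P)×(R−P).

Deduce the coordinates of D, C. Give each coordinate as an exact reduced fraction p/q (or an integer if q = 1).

C = (26, -63/4)
D = (31, -17)

1. D_x = 31  [AB ∥ DE ∩ BE ∥ AD]
2. D_y = -17  [AB ∥ DE ∩ BE ∥ AD]
   → D = (31, -17)
3. C_x = 26  [C divides ED with EC:CD = 3/4:1/4]
4. C_y = -63/4  [C divides ED with EC:CD = 3/4:1/4]
   → C = (26, -63/4)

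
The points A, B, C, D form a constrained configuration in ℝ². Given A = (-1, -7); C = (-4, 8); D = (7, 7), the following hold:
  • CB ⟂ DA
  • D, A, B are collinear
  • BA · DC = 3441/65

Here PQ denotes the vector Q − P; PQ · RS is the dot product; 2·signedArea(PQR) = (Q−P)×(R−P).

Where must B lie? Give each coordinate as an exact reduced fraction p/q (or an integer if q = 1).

1. B_x = 307/65  [D, A, B are collinear ∩ CB ⟂ DA]
2. B_y = 196/65  [D, A, B are collinear ∩ CB ⟂ DA]
   → B = (307/65, 196/65)

B = (307/65, 196/65)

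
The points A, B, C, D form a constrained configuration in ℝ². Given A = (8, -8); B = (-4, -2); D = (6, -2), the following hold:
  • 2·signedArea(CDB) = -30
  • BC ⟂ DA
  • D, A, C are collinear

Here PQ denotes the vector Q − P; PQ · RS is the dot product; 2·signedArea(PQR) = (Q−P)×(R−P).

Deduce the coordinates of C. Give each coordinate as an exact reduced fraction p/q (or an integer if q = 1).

C = (5, 1)

1. C_x = 5  [D, A, C are collinear ∩ BC ⟂ DA]
2. C_y = 1  [D, A, C are collinear ∩ BC ⟂ DA]
   → C = (5, 1)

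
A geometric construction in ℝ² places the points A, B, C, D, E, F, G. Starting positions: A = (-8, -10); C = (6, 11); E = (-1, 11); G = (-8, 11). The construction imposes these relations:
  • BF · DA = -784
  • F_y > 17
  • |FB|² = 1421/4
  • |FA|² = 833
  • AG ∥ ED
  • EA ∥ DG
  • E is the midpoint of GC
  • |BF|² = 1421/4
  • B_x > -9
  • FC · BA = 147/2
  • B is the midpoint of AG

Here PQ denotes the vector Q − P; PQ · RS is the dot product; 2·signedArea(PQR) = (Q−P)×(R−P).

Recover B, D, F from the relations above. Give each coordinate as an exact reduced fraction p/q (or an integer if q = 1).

1. B_x = -8  [B is the midpoint of AG]
2. B_y = 1/2  [B is the midpoint of AG]
   → B = (-8, 1/2)
3. D_x = -1  [EA ∥ DG ∩ AG ∥ ED]
4. D_y = 32  [EA ∥ DG ∩ AG ∥ ED]
   → D = (-1, 32)
5. F_x = -1  [FC · BA = 147/2 ∩ BF · DA = -784]
6. F_y = 18  [FC · BA = 147/2 ∩ BF · DA = -784]
   → F = (-1, 18)

B = (-8, 1/2)
D = (-1, 32)
F = (-1, 18)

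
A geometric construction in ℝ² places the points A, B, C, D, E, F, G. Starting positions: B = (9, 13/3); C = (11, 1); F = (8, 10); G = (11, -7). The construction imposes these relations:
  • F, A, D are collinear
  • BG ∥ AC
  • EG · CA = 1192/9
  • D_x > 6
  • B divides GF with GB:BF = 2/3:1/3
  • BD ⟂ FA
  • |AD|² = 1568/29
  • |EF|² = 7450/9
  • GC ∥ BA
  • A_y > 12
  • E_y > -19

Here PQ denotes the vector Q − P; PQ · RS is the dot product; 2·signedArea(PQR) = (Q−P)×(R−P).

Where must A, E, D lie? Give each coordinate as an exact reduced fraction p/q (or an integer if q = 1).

A = (9, 37/3)
D = (177/29, 485/87)
E = (13, -55/3)

1. A_x = 9  [BG ∥ AC ∩ GC ∥ BA]
2. A_y = 37/3  [BG ∥ AC ∩ GC ∥ BA]
   → A = (9, 37/3)
3. E_x = 13  [line 2·x + -34/3·y + -2104/9 = 0 ∩ |EF|² = 7450/9]
4. E_y = -55/3  [line 2·x + -34/3·y + -2104/9 = 0 ∩ |EF|² = 7450/9]
   → E = (13, -55/3)
5. D_x = 177/29  [F, A, D are collinear ∩ BD ⟂ FA]
6. D_y = 485/87  [F, A, D are collinear ∩ BD ⟂ FA]
   → D = (177/29, 485/87)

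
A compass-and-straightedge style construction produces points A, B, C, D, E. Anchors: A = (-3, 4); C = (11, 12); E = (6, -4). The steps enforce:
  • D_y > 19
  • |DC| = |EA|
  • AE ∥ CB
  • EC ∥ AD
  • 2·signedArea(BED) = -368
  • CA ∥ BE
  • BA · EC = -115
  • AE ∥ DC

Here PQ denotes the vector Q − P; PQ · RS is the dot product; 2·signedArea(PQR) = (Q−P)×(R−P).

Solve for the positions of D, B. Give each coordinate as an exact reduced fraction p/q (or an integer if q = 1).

B = (20, 4)
D = (2, 20)

1. D_x = 2  [AE ∥ DC ∩ EC ∥ AD]
2. D_y = 20  [AE ∥ DC ∩ EC ∥ AD]
   → D = (2, 20)
3. B_x = 20  [CA ∥ BE ∩ AE ∥ CB]
4. B_y = 4  [CA ∥ BE ∩ AE ∥ CB]
   → B = (20, 4)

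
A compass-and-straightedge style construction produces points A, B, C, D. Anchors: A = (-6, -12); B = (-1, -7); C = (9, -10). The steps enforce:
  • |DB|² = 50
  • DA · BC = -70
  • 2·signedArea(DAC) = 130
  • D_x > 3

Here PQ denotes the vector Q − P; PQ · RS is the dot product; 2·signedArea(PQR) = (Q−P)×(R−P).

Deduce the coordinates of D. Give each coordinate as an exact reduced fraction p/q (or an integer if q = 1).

D = (4, -2)

1. D_x = 4  [2·signedArea(DAC) = 130 ∩ DA · BC = -70]
2. D_y = -2  [2·signedArea(DAC) = 130 ∩ DA · BC = -70]
   → D = (4, -2)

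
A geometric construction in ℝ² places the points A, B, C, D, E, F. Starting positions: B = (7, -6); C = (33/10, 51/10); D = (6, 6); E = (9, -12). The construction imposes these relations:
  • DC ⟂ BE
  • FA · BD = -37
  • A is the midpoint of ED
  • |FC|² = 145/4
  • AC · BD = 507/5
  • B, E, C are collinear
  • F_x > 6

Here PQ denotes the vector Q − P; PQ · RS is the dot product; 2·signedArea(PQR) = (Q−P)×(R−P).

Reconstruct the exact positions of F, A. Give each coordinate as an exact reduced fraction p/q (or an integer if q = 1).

1. A_x = 15/2  [A is the midpoint of ED]
2. A_y = -3  [A is the midpoint of ED]
   → A = (15/2, -3)
3. F_x = 13/2  [line 1·x + -12·y + -13/2 = 0 ∩ |FC|² = 145/4]
4. F_y = 0  [line 1·x + -12·y + -13/2 = 0 ∩ |FC|² = 145/4]
   → F = (13/2, 0)

A = (15/2, -3)
F = (13/2, 0)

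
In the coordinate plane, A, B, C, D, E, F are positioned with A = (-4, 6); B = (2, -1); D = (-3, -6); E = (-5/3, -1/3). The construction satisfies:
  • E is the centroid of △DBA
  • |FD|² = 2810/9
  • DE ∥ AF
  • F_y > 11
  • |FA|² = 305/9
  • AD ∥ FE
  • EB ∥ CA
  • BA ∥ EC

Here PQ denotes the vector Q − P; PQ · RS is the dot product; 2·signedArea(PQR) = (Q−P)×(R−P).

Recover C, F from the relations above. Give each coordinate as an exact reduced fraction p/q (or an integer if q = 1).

C = (-23/3, 20/3)
F = (-8/3, 35/3)

1. C_x = -23/3  [EB ∥ CA ∩ BA ∥ EC]
2. C_y = 20/3  [EB ∥ CA ∩ BA ∥ EC]
   → C = (-23/3, 20/3)
3. F_x = -8/3  [AD ∥ FE ∩ DE ∥ AF]
4. F_y = 35/3  [AD ∥ FE ∩ DE ∥ AF]
   → F = (-8/3, 35/3)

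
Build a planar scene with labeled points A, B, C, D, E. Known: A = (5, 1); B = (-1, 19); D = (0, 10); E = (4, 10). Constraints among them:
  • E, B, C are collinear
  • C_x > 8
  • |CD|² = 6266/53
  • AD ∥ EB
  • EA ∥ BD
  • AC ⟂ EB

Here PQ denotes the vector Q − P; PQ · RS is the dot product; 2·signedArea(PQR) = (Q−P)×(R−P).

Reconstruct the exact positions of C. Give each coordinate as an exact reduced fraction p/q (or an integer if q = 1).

1. C_x = 427/53  [E, B, C are collinear ∩ AC ⟂ EB]
2. C_y = 143/53  [E, B, C are collinear ∩ AC ⟂ EB]
   → C = (427/53, 143/53)

C = (427/53, 143/53)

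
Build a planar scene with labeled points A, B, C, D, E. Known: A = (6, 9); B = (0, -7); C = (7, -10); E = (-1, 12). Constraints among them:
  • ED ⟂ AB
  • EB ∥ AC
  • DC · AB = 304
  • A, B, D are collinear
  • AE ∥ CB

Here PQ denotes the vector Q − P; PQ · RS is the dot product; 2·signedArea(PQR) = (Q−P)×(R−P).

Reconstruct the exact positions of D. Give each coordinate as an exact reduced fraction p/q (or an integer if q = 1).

D = (447/73, 681/73)

1. D_x = 447/73  [A, B, D are collinear ∩ ED ⟂ AB]
2. D_y = 681/73  [A, B, D are collinear ∩ ED ⟂ AB]
   → D = (447/73, 681/73)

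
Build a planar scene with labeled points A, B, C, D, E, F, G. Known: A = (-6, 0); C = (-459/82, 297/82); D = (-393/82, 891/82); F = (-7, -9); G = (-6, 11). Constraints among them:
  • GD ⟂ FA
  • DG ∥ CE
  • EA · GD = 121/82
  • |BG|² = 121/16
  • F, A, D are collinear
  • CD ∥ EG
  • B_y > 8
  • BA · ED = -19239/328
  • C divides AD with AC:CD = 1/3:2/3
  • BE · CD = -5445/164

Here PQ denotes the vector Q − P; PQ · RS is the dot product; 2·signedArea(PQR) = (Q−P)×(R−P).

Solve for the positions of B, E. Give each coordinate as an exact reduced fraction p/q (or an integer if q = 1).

B = (-6, 33/4)
E = (-279/41, 154/41)

1. E_x = -279/41  [CD ∥ EG ∩ DG ∥ CE]
2. E_y = 154/41  [CD ∥ EG ∩ DG ∥ CE]
   → E = (-279/41, 154/41)
3. B_x = -6  [BE · CD = -5445/164 ∩ BA · ED = -19239/328]
4. B_y = 33/4  [BE · CD = -5445/164 ∩ BA · ED = -19239/328]
   → B = (-6, 33/4)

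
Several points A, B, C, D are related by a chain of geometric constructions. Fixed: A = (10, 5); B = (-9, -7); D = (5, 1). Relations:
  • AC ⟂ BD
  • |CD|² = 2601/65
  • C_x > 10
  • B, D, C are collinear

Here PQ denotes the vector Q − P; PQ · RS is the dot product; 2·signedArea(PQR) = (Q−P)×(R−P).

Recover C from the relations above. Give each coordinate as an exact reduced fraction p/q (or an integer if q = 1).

C = (682/65, 269/65)

1. C_x = 682/65  [B, D, C are collinear ∩ AC ⟂ BD]
2. C_y = 269/65  [B, D, C are collinear ∩ AC ⟂ BD]
   → C = (682/65, 269/65)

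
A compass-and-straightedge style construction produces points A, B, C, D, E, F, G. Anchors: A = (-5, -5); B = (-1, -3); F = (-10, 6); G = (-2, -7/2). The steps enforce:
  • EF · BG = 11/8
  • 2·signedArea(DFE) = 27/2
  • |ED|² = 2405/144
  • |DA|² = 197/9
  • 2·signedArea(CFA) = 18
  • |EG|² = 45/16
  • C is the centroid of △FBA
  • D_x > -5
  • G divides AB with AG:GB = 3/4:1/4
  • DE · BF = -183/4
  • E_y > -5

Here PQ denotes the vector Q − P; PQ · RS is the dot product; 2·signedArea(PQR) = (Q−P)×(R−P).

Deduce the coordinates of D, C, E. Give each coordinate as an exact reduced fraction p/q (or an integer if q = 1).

C = (-16/3, -2/3)
D = (-14/3, -1/3)
E = (-7/2, -17/4)

1. C_x = -16/3  [C is the centroid of △FBA]
2. C_y = -2/3  [C is the centroid of △FBA]
   → C = (-16/3, -2/3)
3. E_x = -7/2  [line 1·x + 1/2·y + 45/8 = 0 ∩ |EG|² = 45/16]
4. E_y = -17/4  [line 1·x + 1/2·y + 45/8 = 0 ∩ |EG|² = 45/16]
   → E = (-7/2, -17/4)
5. D_x = -14/3  [2·signedArea(DFE) = 27/2 ∩ DE · BF = -183/4]
6. D_y = -1/3  [2·signedArea(DFE) = 27/2 ∩ DE · BF = -183/4]
   → D = (-14/3, -1/3)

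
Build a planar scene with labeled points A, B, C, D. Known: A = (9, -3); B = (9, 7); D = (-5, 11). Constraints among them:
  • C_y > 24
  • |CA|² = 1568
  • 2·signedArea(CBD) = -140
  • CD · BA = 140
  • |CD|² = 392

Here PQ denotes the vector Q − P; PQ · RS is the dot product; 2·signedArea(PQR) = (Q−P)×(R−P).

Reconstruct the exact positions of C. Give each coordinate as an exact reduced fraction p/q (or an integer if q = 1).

1. C_x = -19  [CD · BA = 140 ∩ 2·signedArea(CBD) = -140]
2. C_y = 25  [CD · BA = 140 ∩ 2·signedArea(CBD) = -140]
   → C = (-19, 25)

C = (-19, 25)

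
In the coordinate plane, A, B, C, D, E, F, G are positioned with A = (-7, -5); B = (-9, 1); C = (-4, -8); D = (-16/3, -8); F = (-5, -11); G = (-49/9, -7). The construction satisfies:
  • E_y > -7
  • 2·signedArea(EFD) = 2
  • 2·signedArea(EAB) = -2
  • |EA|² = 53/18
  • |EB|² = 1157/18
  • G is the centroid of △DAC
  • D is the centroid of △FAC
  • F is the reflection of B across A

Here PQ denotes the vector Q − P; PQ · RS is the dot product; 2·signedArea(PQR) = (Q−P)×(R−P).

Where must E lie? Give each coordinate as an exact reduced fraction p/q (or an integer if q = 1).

1. E_x = -37/6  [2·signedArea(EFD) = 2 ∩ 2·signedArea(EAB) = -2]
2. E_y = -13/2  [2·signedArea(EFD) = 2 ∩ 2·signedArea(EAB) = -2]
   → E = (-37/6, -13/2)

E = (-37/6, -13/2)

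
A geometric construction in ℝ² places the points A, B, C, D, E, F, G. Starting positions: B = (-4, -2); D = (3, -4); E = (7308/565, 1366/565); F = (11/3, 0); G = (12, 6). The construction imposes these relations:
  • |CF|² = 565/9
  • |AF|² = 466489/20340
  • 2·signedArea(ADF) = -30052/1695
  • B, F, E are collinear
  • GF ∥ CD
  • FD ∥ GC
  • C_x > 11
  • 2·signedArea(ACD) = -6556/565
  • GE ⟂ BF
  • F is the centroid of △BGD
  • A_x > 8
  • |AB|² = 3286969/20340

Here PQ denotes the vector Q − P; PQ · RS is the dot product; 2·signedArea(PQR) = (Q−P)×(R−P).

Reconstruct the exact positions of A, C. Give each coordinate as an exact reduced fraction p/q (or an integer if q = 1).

A = (28139/3390, 683/565)
C = (34/3, 2)

1. A_x = 28139/3390  [line -4·x + 2/3·y + 18304/565 = 0 ∩ |AF|² = 466489/20340]
2. A_y = 683/565  [line -4·x + 2/3·y + 18304/565 = 0 ∩ |AF|² = 466489/20340]
   → A = (28139/3390, 683/565)
3. C_x = 34/3  [2·signedArea(ACD) = -6556/565 ∩ GF ∥ CD]
4. C_y = 2  [2·signedArea(ACD) = -6556/565 ∩ GF ∥ CD]
   → C = (34/3, 2)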